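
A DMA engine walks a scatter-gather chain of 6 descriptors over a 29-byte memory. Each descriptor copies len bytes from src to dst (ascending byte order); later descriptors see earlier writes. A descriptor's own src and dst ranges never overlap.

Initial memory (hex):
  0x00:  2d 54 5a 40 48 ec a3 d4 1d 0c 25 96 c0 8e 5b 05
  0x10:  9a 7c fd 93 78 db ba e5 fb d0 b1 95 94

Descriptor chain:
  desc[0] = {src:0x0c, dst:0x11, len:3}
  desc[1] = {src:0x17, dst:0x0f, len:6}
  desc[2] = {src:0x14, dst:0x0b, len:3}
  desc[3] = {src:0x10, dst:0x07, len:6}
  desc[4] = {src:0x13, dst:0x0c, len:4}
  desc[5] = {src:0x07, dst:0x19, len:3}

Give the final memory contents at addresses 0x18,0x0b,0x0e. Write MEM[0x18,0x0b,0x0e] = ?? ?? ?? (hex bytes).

D0: mem[0x11..0x13] <- [c0 8e 5b]
D1: mem[0x0f..0x14] <- [e5 fb d0 b1 95 94]
D2: mem[0x0b..0x0d] <- [94 db ba]
D3: mem[0x07..0x0c] <- [fb d0 b1 95 94 db]
D4: mem[0x0c..0x0f] <- [95 94 db ba]
D5: mem[0x19..0x1b] <- [fb d0 b1]
query mem[0x18]=0xfb, mem[0x0b]=0x94, mem[0x0e]=0xdb

MEM[0x18,0x0b,0x0e] = fb 94 db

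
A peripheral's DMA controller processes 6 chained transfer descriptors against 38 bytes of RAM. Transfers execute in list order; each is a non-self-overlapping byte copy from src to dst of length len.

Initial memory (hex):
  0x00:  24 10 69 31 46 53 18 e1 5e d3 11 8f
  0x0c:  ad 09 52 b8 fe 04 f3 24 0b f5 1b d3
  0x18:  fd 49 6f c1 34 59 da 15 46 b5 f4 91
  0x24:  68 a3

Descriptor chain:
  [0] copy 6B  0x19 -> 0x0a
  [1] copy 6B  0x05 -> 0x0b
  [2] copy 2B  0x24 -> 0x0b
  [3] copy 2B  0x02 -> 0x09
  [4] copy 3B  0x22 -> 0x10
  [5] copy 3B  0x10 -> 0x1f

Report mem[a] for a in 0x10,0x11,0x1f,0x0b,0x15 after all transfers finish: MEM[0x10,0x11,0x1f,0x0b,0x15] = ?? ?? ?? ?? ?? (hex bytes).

MEM[0x10,0x11,0x1f,0x0b,0x15] = f4 91 f4 68 f5

#0 dst[0x0a+6] := {0x49,0x6f,0xc1,0x34,0x59,0xda}
#1 dst[0x0b+6] := {0x53,0x18,0xe1,0x5e,0xd3,0x49}
#2 dst[0x0b+2] := {0x68,0xa3}
#3 dst[0x09+2] := {0x69,0x31}
#4 dst[0x10+3] := {0xf4,0x91,0x68}
#5 dst[0x1f+3] := {0xf4,0x91,0x68}
query mem[0x10]=0xf4, mem[0x11]=0x91, mem[0x1f]=0xf4, mem[0x0b]=0x68, mem[0x15]=0xf5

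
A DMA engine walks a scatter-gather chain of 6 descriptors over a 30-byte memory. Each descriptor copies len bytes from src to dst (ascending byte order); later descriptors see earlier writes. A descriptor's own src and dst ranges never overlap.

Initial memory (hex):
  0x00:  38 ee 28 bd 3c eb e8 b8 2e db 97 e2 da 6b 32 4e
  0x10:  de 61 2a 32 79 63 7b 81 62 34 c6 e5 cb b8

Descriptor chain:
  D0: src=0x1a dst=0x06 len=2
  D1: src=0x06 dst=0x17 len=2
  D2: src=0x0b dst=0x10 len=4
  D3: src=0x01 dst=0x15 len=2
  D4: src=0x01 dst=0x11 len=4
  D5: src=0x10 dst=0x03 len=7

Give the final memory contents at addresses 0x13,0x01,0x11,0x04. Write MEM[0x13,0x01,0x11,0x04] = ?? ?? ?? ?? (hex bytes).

MEM[0x13,0x01,0x11,0x04] = bd ee ee ee

  after D0: wrote 2B at 0x06 = c6e5
  after D1: wrote 2B at 0x17 = c6e5
  after D2: wrote 4B at 0x10 = e2da6b32
  after D3: wrote 2B at 0x15 = ee28
  after D4: wrote 4B at 0x11 = ee28bd3c
  after D5: wrote 7B at 0x03 = e2ee28bd3cee28
query mem[0x13]=0xbd, mem[0x01]=0xee, mem[0x11]=0xee, mem[0x04]=0xee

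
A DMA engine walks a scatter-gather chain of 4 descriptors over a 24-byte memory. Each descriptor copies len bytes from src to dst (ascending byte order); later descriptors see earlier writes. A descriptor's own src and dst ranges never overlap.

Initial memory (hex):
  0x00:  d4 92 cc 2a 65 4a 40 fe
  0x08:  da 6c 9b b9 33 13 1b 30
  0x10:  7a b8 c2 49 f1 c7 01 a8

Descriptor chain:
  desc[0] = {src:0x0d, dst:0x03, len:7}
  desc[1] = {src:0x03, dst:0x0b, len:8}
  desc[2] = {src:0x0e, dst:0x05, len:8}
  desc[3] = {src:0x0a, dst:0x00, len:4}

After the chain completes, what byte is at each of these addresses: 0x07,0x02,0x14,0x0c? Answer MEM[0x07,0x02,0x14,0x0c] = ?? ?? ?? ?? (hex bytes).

MEM[0x07,0x02,0x14,0x0c] = c2 c7 f1 c7

[0] 0x0d->0x03 len=7 : 13 1b 30 7a b8 c2 49
[1] 0x03->0x0b len=8 : 13 1b 30 7a b8 c2 49 9b
[2] 0x0e->0x05 len=8 : 7a b8 c2 49 9b 49 f1 c7
[3] 0x0a->0x00 len=4 : 49 f1 c7 30
query mem[0x07]=0xc2, mem[0x02]=0xc7, mem[0x14]=0xf1, mem[0x0c]=0xc7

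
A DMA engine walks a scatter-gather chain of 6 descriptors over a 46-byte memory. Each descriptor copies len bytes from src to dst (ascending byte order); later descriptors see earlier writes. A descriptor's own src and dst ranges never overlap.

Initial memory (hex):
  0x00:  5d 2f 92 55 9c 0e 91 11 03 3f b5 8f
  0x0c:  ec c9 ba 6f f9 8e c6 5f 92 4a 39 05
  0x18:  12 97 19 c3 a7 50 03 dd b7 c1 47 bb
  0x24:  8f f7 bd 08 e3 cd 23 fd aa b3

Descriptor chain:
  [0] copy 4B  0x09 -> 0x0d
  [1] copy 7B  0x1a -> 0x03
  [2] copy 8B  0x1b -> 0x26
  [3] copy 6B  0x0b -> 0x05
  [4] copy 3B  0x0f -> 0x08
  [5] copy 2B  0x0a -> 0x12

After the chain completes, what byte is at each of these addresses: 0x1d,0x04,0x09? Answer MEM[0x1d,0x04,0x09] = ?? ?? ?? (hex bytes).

#0 dst[0x0d+4] := {0x3f,0xb5,0x8f,0xec}
#1 dst[0x03+7] := {0x19,0xc3,0xa7,0x50,0x03,0xdd,0xb7}
#2 dst[0x26+8] := {0xc3,0xa7,0x50,0x03,0xdd,0xb7,0xc1,0x47}
#3 dst[0x05+6] := {0x8f,0xec,0x3f,0xb5,0x8f,0xec}
#4 dst[0x08+3] := {0x8f,0xec,0x8e}
#5 dst[0x12+2] := {0x8e,0x8f}
query mem[0x1d]=0x50, mem[0x04]=0xc3, mem[0x09]=0xec

MEM[0x1d,0x04,0x09] = 50 c3 ec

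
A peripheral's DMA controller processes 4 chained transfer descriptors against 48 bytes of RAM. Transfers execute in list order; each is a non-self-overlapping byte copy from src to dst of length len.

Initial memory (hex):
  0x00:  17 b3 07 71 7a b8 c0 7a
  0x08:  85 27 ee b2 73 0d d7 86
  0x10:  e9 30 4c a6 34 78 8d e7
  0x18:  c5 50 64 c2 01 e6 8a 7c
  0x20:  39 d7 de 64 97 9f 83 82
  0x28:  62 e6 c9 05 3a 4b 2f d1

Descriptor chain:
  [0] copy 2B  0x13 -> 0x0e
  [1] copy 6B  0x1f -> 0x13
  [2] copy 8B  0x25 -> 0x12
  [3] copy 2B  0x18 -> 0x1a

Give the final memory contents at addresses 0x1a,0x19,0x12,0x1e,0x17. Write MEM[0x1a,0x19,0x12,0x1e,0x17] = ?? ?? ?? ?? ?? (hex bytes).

[0] 0x13->0x0e len=2 : a6 34
[1] 0x1f->0x13 len=6 : 7c 39 d7 de 64 97
[2] 0x25->0x12 len=8 : 9f 83 82 62 e6 c9 05 3a
[3] 0x18->0x1a len=2 : 05 3a
query mem[0x1a]=0x05, mem[0x19]=0x3a, mem[0x12]=0x9f, mem[0x1e]=0x8a, mem[0x17]=0xc9

MEM[0x1a,0x19,0x12,0x1e,0x17] = 05 3a 9f 8a c9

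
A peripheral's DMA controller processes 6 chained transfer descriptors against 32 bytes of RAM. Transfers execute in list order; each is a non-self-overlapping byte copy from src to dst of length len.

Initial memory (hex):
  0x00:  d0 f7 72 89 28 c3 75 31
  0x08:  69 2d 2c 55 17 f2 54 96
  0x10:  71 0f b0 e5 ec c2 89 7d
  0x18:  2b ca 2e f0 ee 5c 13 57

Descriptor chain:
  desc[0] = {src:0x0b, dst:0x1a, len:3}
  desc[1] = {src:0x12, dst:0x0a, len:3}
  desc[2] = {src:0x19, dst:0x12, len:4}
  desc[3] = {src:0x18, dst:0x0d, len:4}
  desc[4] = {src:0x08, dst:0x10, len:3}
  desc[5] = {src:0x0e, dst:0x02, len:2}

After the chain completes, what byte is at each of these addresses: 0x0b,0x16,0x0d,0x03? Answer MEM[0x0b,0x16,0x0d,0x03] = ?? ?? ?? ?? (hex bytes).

MEM[0x0b,0x16,0x0d,0x03] = e5 89 2b 55

D0: mem[0x1a..0x1c] <- [55 17 f2]
D1: mem[0x0a..0x0c] <- [b0 e5 ec]
D2: mem[0x12..0x15] <- [ca 55 17 f2]
D3: mem[0x0d..0x10] <- [2b ca 55 17]
D4: mem[0x10..0x12] <- [69 2d b0]
D5: mem[0x02..0x03] <- [ca 55]
query mem[0x0b]=0xe5, mem[0x16]=0x89, mem[0x0d]=0x2b, mem[0x03]=0x55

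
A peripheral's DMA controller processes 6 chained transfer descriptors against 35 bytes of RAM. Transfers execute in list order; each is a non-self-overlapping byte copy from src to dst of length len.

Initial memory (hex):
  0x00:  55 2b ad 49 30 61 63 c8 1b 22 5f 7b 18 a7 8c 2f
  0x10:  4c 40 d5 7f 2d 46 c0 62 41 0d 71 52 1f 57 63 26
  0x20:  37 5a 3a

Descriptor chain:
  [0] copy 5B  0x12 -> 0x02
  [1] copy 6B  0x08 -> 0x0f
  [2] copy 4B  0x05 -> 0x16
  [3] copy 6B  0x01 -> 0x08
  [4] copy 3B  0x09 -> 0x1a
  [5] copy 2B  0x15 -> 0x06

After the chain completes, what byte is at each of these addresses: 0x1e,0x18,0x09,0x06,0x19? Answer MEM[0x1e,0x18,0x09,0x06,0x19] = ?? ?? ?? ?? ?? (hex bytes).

[0] 0x12->0x02 len=5 : d5 7f 2d 46 c0
[1] 0x08->0x0f len=6 : 1b 22 5f 7b 18 a7
[2] 0x05->0x16 len=4 : 46 c0 c8 1b
[3] 0x01->0x08 len=6 : 2b d5 7f 2d 46 c0
[4] 0x09->0x1a len=3 : d5 7f 2d
[5] 0x15->0x06 len=2 : 46 46
query mem[0x1e]=0x63, mem[0x18]=0xc8, mem[0x09]=0xd5, mem[0x06]=0x46, mem[0x19]=0x1b

MEM[0x1e,0x18,0x09,0x06,0x19] = 63 c8 d5 46 1b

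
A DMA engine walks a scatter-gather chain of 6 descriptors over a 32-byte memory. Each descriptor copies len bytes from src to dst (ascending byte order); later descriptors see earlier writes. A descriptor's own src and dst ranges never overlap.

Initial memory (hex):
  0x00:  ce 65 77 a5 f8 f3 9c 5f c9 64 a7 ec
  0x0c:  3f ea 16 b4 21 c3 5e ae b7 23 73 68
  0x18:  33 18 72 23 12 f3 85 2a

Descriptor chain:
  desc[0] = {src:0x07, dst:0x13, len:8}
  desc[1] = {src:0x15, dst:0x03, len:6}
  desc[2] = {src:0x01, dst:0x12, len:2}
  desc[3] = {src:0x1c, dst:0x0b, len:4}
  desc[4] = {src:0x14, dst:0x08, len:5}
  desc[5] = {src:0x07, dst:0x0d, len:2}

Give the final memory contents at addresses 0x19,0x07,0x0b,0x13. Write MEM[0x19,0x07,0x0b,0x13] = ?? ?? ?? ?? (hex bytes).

MEM[0x19,0x07,0x0b,0x13] = ea ea ec 77

[0] 0x07->0x13 len=8 : 5f c9 64 a7 ec 3f ea 16
[1] 0x15->0x03 len=6 : 64 a7 ec 3f ea 16
[2] 0x01->0x12 len=2 : 65 77
[3] 0x1c->0x0b len=4 : 12 f3 85 2a
[4] 0x14->0x08 len=5 : c9 64 a7 ec 3f
[5] 0x07->0x0d len=2 : ea c9
query mem[0x19]=0xea, mem[0x07]=0xea, mem[0x0b]=0xec, mem[0x13]=0x77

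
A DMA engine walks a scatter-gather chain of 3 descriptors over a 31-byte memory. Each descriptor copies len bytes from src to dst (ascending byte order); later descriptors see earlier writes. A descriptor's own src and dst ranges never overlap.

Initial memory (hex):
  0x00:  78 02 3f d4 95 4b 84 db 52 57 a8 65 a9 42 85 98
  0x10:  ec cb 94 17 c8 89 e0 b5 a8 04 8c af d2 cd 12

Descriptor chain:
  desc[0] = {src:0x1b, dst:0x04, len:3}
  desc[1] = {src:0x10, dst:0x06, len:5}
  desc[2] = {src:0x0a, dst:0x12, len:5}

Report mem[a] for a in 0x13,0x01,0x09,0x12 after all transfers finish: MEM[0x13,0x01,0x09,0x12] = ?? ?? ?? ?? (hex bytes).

MEM[0x13,0x01,0x09,0x12] = 65 02 17 c8

D0: mem[0x04..0x06] <- [af d2 cd]
D1: mem[0x06..0x0a] <- [ec cb 94 17 c8]
D2: mem[0x12..0x16] <- [c8 65 a9 42 85]
query mem[0x13]=0x65, mem[0x01]=0x02, mem[0x09]=0x17, mem[0x12]=0xc8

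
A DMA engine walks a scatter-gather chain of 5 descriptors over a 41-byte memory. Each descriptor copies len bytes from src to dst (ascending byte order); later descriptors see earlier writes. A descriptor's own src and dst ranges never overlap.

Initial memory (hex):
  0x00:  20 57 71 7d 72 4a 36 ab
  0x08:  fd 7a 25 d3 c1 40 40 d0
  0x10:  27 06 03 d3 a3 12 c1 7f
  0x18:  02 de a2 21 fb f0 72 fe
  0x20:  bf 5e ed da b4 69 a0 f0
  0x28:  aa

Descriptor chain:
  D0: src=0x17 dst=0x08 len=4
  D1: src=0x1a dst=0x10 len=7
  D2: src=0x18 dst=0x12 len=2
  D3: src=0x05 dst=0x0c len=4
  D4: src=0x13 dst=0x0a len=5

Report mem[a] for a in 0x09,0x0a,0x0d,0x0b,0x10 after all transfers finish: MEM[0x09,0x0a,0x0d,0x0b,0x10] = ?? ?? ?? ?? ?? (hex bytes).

MEM[0x09,0x0a,0x0d,0x0b,0x10] = 02 de bf 72 a2

#0 dst[0x08+4] := {0x7f,0x02,0xde,0xa2}
#1 dst[0x10+7] := {0xa2,0x21,0xfb,0xf0,0x72,0xfe,0xbf}
#2 dst[0x12+2] := {0x02,0xde}
#3 dst[0x0c+4] := {0x4a,0x36,0xab,0x7f}
#4 dst[0x0a+5] := {0xde,0x72,0xfe,0xbf,0x7f}
query mem[0x09]=0x02, mem[0x0a]=0xde, mem[0x0d]=0xbf, mem[0x0b]=0x72, mem[0x10]=0xa2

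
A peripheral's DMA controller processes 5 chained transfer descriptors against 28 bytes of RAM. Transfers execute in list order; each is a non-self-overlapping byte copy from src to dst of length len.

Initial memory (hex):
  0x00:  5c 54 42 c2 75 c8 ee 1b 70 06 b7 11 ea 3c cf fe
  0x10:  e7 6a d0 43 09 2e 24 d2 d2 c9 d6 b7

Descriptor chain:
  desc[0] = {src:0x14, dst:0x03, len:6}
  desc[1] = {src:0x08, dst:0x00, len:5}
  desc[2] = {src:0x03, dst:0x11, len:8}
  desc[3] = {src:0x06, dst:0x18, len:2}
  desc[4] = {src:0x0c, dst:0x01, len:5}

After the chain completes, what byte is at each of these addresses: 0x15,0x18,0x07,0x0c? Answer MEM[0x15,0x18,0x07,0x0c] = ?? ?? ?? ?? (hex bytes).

MEM[0x15,0x18,0x07,0x0c] = d2 d2 d2 ea

  after D0: wrote 6B at 0x03 = 092e24d2d2c9
  after D1: wrote 5B at 0x00 = c906b711ea
  after D2: wrote 8B at 0x11 = 11ea24d2d2c906b7
  after D3: wrote 2B at 0x18 = d2d2
  after D4: wrote 5B at 0x01 = ea3ccffee7
query mem[0x15]=0xd2, mem[0x18]=0xd2, mem[0x07]=0xd2, mem[0x0c]=0xea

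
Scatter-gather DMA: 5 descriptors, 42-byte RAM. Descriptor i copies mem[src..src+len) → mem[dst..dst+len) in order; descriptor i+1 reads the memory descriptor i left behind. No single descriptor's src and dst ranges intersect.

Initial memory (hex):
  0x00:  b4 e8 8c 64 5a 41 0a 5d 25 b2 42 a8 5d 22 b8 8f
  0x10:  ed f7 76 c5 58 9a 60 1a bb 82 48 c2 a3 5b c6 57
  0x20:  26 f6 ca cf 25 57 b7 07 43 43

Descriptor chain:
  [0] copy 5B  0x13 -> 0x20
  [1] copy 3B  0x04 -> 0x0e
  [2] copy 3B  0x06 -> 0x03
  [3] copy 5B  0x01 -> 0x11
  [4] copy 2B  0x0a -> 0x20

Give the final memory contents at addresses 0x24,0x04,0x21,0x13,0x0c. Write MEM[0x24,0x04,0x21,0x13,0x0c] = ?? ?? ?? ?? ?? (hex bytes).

MEM[0x24,0x04,0x21,0x13,0x0c] = 1a 5d a8 0a 5d

  after D0: wrote 5B at 0x20 = c5589a601a
  after D1: wrote 3B at 0x0e = 5a410a
  after D2: wrote 3B at 0x03 = 0a5d25
  after D3: wrote 5B at 0x11 = e88c0a5d25
  after D4: wrote 2B at 0x20 = 42a8
query mem[0x24]=0x1a, mem[0x04]=0x5d, mem[0x21]=0xa8, mem[0x13]=0x0a, mem[0x0c]=0x5d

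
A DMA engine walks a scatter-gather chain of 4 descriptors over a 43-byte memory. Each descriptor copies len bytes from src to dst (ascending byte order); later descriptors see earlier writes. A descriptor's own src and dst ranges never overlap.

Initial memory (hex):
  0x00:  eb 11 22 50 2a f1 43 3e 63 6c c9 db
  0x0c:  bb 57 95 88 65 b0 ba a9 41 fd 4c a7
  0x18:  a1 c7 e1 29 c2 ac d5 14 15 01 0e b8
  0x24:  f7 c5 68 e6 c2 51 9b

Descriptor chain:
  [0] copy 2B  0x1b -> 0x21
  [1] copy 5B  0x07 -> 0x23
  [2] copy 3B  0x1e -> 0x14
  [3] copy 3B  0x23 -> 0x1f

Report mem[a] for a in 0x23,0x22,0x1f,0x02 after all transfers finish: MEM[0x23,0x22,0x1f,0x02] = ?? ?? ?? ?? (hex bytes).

[0] 0x1b->0x21 len=2 : 29 c2
[1] 0x07->0x23 len=5 : 3e 63 6c c9 db
[2] 0x1e->0x14 len=3 : d5 14 15
[3] 0x23->0x1f len=3 : 3e 63 6c
query mem[0x23]=0x3e, mem[0x22]=0xc2, mem[0x1f]=0x3e, mem[0x02]=0x22

MEM[0x23,0x22,0x1f,0x02] = 3e c2 3e 22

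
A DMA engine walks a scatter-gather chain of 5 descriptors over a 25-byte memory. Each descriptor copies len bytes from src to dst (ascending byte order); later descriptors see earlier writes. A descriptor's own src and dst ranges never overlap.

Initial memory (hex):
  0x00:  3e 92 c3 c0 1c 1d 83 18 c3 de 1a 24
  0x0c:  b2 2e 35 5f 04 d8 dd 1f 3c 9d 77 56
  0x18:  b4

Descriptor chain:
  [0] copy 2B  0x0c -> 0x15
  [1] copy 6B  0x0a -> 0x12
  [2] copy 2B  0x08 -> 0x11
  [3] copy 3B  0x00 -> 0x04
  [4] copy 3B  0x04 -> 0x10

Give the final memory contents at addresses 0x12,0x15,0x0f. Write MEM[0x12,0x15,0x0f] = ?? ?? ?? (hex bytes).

[0] 0x0c->0x15 len=2 : b2 2e
[1] 0x0a->0x12 len=6 : 1a 24 b2 2e 35 5f
[2] 0x08->0x11 len=2 : c3 de
[3] 0x00->0x04 len=3 : 3e 92 c3
[4] 0x04->0x10 len=3 : 3e 92 c3
query mem[0x12]=0xc3, mem[0x15]=0x2e, mem[0x0f]=0x5f

MEM[0x12,0x15,0x0f] = c3 2e 5f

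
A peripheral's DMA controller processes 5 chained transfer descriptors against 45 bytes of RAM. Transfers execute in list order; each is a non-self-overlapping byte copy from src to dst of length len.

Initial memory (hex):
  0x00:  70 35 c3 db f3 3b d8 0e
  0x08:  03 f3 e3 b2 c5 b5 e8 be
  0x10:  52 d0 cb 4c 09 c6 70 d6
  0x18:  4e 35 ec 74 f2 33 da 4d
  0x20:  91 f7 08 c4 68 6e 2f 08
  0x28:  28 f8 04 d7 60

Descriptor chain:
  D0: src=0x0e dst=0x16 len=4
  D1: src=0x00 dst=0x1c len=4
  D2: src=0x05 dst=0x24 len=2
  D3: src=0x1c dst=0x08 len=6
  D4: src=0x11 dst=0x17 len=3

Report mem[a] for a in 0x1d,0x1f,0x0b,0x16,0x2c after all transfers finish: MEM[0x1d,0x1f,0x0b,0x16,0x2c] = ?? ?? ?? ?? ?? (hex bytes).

D0: mem[0x16..0x19] <- [e8 be 52 d0]
D1: mem[0x1c..0x1f] <- [70 35 c3 db]
D2: mem[0x24..0x25] <- [3b d8]
D3: mem[0x08..0x0d] <- [70 35 c3 db 91 f7]
D4: mem[0x17..0x19] <- [d0 cb 4c]
query mem[0x1d]=0x35, mem[0x1f]=0xdb, mem[0x0b]=0xdb, mem[0x16]=0xe8, mem[0x2c]=0x60

MEM[0x1d,0x1f,0x0b,0x16,0x2c] = 35 db db e8 60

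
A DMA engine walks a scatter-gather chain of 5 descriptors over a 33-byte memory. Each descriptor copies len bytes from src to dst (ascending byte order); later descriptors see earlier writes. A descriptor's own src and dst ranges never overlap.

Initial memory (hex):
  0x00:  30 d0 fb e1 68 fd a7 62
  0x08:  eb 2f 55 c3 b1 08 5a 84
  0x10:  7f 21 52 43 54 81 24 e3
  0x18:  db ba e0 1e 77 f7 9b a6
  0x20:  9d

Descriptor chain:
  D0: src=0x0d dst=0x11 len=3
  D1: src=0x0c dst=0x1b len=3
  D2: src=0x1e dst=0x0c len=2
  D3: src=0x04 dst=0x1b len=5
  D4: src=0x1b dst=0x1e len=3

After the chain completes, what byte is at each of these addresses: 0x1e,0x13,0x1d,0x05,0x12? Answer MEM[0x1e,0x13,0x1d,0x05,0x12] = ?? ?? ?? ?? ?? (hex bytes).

D0: mem[0x11..0x13] <- [08 5a 84]
D1: mem[0x1b..0x1d] <- [b1 08 5a]
D2: mem[0x0c..0x0d] <- [9b a6]
D3: mem[0x1b..0x1f] <- [68 fd a7 62 eb]
D4: mem[0x1e..0x20] <- [68 fd a7]
query mem[0x1e]=0x68, mem[0x13]=0x84, mem[0x1d]=0xa7, mem[0x05]=0xfd, mem[0x12]=0x5a

MEM[0x1e,0x13,0x1d,0x05,0x12] = 68 84 a7 fd 5a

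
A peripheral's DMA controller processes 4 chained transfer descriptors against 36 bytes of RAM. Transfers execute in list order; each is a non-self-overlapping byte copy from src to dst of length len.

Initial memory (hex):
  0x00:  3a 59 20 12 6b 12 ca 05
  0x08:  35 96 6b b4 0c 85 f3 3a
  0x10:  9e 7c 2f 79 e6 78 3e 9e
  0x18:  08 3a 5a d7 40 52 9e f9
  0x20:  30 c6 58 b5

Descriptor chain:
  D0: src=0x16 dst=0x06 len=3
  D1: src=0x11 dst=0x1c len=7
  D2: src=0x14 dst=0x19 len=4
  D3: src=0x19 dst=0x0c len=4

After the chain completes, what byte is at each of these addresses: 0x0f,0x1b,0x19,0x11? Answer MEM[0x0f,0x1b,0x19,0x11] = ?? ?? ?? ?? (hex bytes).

MEM[0x0f,0x1b,0x19,0x11] = 9e 3e e6 7c

  after D0: wrote 3B at 0x06 = 3e9e08
  after D1: wrote 7B at 0x1c = 7c2f79e6783e9e
  after D2: wrote 4B at 0x19 = e6783e9e
  after D3: wrote 4B at 0x0c = e6783e9e
query mem[0x0f]=0x9e, mem[0x1b]=0x3e, mem[0x19]=0xe6, mem[0x11]=0x7c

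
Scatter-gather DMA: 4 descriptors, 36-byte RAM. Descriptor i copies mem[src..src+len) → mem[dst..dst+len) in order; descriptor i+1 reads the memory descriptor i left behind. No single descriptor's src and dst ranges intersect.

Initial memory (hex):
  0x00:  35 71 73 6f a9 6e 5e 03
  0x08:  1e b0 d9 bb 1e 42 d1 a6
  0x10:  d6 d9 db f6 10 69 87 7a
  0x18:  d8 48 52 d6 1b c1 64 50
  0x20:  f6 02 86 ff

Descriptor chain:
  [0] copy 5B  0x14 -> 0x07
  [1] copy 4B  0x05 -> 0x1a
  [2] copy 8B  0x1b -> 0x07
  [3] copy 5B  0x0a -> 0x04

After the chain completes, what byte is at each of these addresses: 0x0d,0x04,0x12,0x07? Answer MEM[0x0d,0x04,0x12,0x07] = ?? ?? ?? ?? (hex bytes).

MEM[0x0d,0x04,0x12,0x07] = 02 64 db 02

#0 dst[0x07+5] := {0x10,0x69,0x87,0x7a,0xd8}
#1 dst[0x1a+4] := {0x6e,0x5e,0x10,0x69}
#2 dst[0x07+8] := {0x5e,0x10,0x69,0x64,0x50,0xf6,0x02,0x86}
#3 dst[0x04+5] := {0x64,0x50,0xf6,0x02,0x86}
query mem[0x0d]=0x02, mem[0x04]=0x64, mem[0x12]=0xdb, mem[0x07]=0x02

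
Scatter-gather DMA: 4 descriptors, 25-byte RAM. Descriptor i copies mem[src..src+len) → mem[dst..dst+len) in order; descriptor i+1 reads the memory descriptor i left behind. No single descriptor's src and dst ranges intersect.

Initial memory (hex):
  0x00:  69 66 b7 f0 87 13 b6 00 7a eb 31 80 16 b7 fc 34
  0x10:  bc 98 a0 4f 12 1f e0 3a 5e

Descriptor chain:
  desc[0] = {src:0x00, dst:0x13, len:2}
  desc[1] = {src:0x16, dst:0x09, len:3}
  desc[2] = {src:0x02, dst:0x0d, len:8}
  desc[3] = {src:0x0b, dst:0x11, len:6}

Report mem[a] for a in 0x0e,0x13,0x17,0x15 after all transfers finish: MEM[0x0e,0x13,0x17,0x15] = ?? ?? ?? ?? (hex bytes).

D0: mem[0x13..0x14] <- [69 66]
D1: mem[0x09..0x0b] <- [e0 3a 5e]
D2: mem[0x0d..0x14] <- [b7 f0 87 13 b6 00 7a e0]
D3: mem[0x11..0x16] <- [5e 16 b7 f0 87 13]
query mem[0x0e]=0xf0, mem[0x13]=0xb7, mem[0x17]=0x3a, mem[0x15]=0x87

MEM[0x0e,0x13,0x17,0x15] = f0 b7 3a 87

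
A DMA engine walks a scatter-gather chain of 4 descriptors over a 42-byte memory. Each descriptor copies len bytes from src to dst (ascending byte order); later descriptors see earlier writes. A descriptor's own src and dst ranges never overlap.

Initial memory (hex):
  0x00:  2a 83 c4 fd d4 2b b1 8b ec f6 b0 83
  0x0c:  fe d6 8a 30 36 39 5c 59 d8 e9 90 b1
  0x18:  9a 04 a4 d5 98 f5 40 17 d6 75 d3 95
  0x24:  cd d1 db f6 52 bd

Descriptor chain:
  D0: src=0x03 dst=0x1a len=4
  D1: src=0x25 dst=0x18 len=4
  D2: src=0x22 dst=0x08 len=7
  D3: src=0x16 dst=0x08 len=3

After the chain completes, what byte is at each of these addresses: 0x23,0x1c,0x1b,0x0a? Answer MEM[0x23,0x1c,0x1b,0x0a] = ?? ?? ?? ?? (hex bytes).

MEM[0x23,0x1c,0x1b,0x0a] = 95 2b 52 d1

[0] 0x03->0x1a len=4 : fd d4 2b b1
[1] 0x25->0x18 len=4 : d1 db f6 52
[2] 0x22->0x08 len=7 : d3 95 cd d1 db f6 52
[3] 0x16->0x08 len=3 : 90 b1 d1
query mem[0x23]=0x95, mem[0x1c]=0x2b, mem[0x1b]=0x52, mem[0x0a]=0xd1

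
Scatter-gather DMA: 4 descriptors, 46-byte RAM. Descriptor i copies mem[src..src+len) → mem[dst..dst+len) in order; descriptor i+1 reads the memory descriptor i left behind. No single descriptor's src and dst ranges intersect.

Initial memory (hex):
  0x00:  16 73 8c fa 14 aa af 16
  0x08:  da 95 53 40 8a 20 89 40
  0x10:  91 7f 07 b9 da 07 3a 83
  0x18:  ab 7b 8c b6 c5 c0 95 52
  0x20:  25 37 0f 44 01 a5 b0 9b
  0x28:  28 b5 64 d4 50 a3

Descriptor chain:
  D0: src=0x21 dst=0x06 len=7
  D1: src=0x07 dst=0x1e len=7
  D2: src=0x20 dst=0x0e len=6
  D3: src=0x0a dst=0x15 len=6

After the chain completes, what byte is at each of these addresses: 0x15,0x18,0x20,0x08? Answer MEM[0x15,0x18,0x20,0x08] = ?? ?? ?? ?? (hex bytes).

MEM[0x15,0x18,0x20,0x08] = a5 20 01 44

#0 dst[0x06+7] := {0x37,0x0f,0x44,0x01,0xa5,0xb0,0x9b}
#1 dst[0x1e+7] := {0x0f,0x44,0x01,0xa5,0xb0,0x9b,0x20}
#2 dst[0x0e+6] := {0x01,0xa5,0xb0,0x9b,0x20,0xa5}
#3 dst[0x15+6] := {0xa5,0xb0,0x9b,0x20,0x01,0xa5}
query mem[0x15]=0xa5, mem[0x18]=0x20, mem[0x20]=0x01, mem[0x08]=0x44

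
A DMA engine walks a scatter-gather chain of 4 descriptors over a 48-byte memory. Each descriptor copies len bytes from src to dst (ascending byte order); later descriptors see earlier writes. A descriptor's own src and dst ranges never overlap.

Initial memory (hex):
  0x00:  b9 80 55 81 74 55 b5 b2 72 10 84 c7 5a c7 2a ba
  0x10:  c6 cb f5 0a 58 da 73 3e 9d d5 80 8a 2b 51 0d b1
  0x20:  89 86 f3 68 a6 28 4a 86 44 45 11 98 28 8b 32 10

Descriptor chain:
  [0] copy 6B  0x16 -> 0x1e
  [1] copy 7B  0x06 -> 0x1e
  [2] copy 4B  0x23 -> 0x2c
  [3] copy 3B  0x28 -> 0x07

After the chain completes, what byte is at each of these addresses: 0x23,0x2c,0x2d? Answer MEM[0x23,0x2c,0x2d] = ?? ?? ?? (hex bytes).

D0: mem[0x1e..0x23] <- [73 3e 9d d5 80 8a]
D1: mem[0x1e..0x24] <- [b5 b2 72 10 84 c7 5a]
D2: mem[0x2c..0x2f] <- [c7 5a 28 4a]
D3: mem[0x07..0x09] <- [44 45 11]
query mem[0x23]=0xc7, mem[0x2c]=0xc7, mem[0x2d]=0x5a

MEM[0x23,0x2c,0x2d] = c7 c7 5a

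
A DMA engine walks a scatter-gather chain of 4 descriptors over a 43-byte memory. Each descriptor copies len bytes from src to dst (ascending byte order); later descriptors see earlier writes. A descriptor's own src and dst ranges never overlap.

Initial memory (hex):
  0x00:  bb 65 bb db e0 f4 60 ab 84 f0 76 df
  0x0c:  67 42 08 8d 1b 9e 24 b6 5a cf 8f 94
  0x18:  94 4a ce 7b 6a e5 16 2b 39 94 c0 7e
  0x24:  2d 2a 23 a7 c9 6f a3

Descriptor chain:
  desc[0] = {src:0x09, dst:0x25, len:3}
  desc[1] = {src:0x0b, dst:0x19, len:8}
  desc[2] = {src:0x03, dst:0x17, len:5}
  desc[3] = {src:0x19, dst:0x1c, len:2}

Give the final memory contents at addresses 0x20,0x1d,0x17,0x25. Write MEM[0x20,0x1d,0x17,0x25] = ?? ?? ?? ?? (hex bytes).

MEM[0x20,0x1d,0x17,0x25] = 24 60 db f0

[0] 0x09->0x25 len=3 : f0 76 df
[1] 0x0b->0x19 len=8 : df 67 42 08 8d 1b 9e 24
[2] 0x03->0x17 len=5 : db e0 f4 60 ab
[3] 0x19->0x1c len=2 : f4 60
query mem[0x20]=0x24, mem[0x1d]=0x60, mem[0x17]=0xdb, mem[0x25]=0xf0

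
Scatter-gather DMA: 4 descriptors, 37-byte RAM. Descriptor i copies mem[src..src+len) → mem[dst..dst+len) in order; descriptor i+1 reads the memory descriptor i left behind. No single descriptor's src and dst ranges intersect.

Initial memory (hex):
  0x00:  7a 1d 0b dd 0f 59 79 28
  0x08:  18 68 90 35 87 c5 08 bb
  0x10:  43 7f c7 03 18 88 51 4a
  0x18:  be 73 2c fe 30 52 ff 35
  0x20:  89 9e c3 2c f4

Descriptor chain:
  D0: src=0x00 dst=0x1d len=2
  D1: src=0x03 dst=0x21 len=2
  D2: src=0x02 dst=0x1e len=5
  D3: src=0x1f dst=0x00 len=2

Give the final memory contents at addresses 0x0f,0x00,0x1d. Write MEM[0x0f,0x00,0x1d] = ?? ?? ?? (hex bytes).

MEM[0x0f,0x00,0x1d] = bb dd 7a

[0] 0x00->0x1d len=2 : 7a 1d
[1] 0x03->0x21 len=2 : dd 0f
[2] 0x02->0x1e len=5 : 0b dd 0f 59 79
[3] 0x1f->0x00 len=2 : dd 0f
query mem[0x0f]=0xbb, mem[0x00]=0xdd, mem[0x1d]=0x7a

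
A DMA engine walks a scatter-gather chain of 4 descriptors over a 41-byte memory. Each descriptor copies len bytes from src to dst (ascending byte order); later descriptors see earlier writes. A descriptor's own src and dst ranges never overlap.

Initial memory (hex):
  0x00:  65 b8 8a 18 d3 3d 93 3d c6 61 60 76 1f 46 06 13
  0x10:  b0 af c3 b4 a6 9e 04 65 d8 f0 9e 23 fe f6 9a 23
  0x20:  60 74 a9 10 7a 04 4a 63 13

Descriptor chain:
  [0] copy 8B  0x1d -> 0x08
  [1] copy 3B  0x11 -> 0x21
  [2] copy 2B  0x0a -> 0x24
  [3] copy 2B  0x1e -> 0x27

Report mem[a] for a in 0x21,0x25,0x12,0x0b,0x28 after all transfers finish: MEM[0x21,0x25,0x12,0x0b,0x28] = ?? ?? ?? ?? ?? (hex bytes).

MEM[0x21,0x25,0x12,0x0b,0x28] = af 60 c3 60 23

  after D0: wrote 8B at 0x08 = f69a236074a9107a
  after D1: wrote 3B at 0x21 = afc3b4
  after D2: wrote 2B at 0x24 = 2360
  after D3: wrote 2B at 0x27 = 9a23
query mem[0x21]=0xaf, mem[0x25]=0x60, mem[0x12]=0xc3, mem[0x0b]=0x60, mem[0x28]=0x23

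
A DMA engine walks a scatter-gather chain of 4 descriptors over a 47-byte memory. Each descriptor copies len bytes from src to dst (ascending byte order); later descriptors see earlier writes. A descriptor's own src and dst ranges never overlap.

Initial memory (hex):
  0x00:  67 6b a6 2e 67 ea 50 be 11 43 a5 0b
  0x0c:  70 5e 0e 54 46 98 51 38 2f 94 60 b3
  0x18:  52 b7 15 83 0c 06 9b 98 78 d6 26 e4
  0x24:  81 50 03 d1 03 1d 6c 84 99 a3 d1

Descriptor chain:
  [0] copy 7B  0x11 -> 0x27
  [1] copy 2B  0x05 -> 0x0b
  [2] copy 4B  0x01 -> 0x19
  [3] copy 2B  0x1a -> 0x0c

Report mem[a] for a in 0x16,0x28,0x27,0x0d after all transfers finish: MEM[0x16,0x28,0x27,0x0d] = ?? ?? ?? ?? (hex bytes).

MEM[0x16,0x28,0x27,0x0d] = 60 51 98 2e

D0: mem[0x27..0x2d] <- [98 51 38 2f 94 60 b3]
D1: mem[0x0b..0x0c] <- [ea 50]
D2: mem[0x19..0x1c] <- [6b a6 2e 67]
D3: mem[0x0c..0x0d] <- [a6 2e]
query mem[0x16]=0x60, mem[0x28]=0x51, mem[0x27]=0x98, mem[0x0d]=0x2e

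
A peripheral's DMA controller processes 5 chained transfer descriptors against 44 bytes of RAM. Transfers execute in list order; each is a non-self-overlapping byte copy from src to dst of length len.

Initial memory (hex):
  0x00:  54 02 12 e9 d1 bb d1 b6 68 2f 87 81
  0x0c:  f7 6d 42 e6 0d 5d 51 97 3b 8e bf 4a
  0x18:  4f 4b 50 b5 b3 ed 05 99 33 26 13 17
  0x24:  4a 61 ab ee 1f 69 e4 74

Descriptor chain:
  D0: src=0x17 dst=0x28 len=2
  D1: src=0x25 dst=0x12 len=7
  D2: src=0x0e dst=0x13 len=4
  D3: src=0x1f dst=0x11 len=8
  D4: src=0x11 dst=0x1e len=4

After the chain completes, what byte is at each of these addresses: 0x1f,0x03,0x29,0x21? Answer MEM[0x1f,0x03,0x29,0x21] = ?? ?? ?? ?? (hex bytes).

  after D0: wrote 2B at 0x28 = 4a4f
  after D1: wrote 7B at 0x12 = 61abee4a4fe474
  after D2: wrote 4B at 0x13 = 42e60d5d
  after D3: wrote 8B at 0x11 = 99332613174a61ab
  after D4: wrote 4B at 0x1e = 99332613
query mem[0x1f]=0x33, mem[0x03]=0xe9, mem[0x29]=0x4f, mem[0x21]=0x13

MEM[0x1f,0x03,0x29,0x21] = 33 e9 4f 13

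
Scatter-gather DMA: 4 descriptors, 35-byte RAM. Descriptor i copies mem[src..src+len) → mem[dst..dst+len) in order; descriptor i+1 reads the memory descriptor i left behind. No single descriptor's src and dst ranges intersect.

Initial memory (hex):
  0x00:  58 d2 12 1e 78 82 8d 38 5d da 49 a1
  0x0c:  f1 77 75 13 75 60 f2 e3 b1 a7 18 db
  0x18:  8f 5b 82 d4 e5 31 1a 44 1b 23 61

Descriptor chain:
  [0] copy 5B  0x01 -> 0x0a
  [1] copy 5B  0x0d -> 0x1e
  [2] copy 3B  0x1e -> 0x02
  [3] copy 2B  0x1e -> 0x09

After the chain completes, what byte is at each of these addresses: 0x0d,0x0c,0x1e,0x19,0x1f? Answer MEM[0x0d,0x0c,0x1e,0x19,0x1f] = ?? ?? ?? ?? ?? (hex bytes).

MEM[0x0d,0x0c,0x1e,0x19,0x1f] = 78 1e 78 5b 82

[0] 0x01->0x0a len=5 : d2 12 1e 78 82
[1] 0x0d->0x1e len=5 : 78 82 13 75 60
[2] 0x1e->0x02 len=3 : 78 82 13
[3] 0x1e->0x09 len=2 : 78 82
query mem[0x0d]=0x78, mem[0x0c]=0x1e, mem[0x1e]=0x78, mem[0x19]=0x5b, mem[0x1f]=0x82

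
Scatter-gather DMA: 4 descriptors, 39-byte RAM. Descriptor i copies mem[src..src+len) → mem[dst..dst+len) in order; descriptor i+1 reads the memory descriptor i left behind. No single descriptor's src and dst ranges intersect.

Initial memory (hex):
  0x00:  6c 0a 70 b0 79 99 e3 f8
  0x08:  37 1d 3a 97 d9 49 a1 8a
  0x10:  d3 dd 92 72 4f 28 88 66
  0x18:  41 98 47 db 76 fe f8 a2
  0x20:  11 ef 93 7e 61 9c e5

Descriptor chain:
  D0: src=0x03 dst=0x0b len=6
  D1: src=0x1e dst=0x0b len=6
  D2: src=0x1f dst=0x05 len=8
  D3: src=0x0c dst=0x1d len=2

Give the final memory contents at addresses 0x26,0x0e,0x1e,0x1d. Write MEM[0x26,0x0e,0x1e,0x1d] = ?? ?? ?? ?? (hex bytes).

D0: mem[0x0b..0x10] <- [b0 79 99 e3 f8 37]
D1: mem[0x0b..0x10] <- [f8 a2 11 ef 93 7e]
D2: mem[0x05..0x0c] <- [a2 11 ef 93 7e 61 9c e5]
D3: mem[0x1d..0x1e] <- [e5 11]
query mem[0x26]=0xe5, mem[0x0e]=0xef, mem[0x1e]=0x11, mem[0x1d]=0xe5

MEM[0x26,0x0e,0x1e,0x1d] = e5 ef 11 e5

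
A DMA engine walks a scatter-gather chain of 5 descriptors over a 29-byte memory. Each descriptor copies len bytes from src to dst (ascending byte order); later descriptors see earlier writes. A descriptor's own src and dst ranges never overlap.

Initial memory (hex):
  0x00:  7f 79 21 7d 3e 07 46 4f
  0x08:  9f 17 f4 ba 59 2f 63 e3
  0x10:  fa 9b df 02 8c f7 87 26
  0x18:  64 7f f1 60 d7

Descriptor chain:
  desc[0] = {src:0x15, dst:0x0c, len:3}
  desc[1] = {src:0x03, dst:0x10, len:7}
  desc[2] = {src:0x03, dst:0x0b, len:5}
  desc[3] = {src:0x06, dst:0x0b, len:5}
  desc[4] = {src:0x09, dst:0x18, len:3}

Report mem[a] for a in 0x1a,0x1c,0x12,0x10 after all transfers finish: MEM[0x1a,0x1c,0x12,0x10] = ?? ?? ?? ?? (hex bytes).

MEM[0x1a,0x1c,0x12,0x10] = 46 d7 07 7d

D0: mem[0x0c..0x0e] <- [f7 87 26]
D1: mem[0x10..0x16] <- [7d 3e 07 46 4f 9f 17]
D2: mem[0x0b..0x0f] <- [7d 3e 07 46 4f]
D3: mem[0x0b..0x0f] <- [46 4f 9f 17 f4]
D4: mem[0x18..0x1a] <- [17 f4 46]
query mem[0x1a]=0x46, mem[0x1c]=0xd7, mem[0x12]=0x07, mem[0x10]=0x7d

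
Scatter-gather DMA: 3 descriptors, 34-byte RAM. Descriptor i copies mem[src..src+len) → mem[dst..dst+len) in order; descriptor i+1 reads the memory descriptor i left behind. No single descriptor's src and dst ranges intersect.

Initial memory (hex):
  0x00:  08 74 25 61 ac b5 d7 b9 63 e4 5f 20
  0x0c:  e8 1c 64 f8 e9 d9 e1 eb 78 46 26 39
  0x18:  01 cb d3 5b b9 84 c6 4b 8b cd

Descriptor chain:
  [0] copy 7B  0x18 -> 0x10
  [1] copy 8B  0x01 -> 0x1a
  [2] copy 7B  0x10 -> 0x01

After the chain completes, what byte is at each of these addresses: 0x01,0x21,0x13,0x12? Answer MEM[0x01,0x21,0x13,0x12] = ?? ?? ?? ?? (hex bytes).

MEM[0x01,0x21,0x13,0x12] = 01 63 5b d3

D0: mem[0x10..0x16] <- [01 cb d3 5b b9 84 c6]
D1: mem[0x1a..0x21] <- [74 25 61 ac b5 d7 b9 63]
D2: mem[0x01..0x07] <- [01 cb d3 5b b9 84 c6]
query mem[0x01]=0x01, mem[0x21]=0x63, mem[0x13]=0x5b, mem[0x12]=0xd3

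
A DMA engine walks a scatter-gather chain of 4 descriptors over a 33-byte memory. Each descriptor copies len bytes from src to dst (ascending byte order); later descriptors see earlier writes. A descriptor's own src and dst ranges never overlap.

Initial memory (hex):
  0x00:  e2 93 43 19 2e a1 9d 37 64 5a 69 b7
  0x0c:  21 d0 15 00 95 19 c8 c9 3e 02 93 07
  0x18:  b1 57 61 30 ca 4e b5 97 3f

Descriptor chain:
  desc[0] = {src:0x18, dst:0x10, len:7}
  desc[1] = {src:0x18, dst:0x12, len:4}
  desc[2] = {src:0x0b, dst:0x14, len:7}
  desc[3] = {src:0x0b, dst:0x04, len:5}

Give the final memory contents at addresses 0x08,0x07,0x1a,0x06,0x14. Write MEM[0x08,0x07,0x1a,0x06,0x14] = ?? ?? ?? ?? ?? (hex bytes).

MEM[0x08,0x07,0x1a,0x06,0x14] = 00 15 57 d0 b7

  after D0: wrote 7B at 0x10 = b1576130ca4eb5
  after D1: wrote 4B at 0x12 = b1576130
  after D2: wrote 7B at 0x14 = b721d01500b157
  after D3: wrote 5B at 0x04 = b721d01500
query mem[0x08]=0x00, mem[0x07]=0x15, mem[0x1a]=0x57, mem[0x06]=0xd0, mem[0x14]=0xb7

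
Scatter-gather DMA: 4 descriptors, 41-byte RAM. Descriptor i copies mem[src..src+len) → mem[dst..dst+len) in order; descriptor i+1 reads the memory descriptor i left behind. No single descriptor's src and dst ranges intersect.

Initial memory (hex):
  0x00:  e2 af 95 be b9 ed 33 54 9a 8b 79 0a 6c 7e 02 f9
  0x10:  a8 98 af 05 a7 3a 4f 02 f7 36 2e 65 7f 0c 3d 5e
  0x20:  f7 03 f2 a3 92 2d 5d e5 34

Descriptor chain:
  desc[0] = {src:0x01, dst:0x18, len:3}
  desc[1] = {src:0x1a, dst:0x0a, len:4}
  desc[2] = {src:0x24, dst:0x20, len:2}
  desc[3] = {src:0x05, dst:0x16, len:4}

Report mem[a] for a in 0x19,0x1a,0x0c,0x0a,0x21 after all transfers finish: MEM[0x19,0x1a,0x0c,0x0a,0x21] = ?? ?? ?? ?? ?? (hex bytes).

[0] 0x01->0x18 len=3 : af 95 be
[1] 0x1a->0x0a len=4 : be 65 7f 0c
[2] 0x24->0x20 len=2 : 92 2d
[3] 0x05->0x16 len=4 : ed 33 54 9a
query mem[0x19]=0x9a, mem[0x1a]=0xbe, mem[0x0c]=0x7f, mem[0x0a]=0xbe, mem[0x21]=0x2d

MEM[0x19,0x1a,0x0c,0x0a,0x21] = 9a be 7f be 2d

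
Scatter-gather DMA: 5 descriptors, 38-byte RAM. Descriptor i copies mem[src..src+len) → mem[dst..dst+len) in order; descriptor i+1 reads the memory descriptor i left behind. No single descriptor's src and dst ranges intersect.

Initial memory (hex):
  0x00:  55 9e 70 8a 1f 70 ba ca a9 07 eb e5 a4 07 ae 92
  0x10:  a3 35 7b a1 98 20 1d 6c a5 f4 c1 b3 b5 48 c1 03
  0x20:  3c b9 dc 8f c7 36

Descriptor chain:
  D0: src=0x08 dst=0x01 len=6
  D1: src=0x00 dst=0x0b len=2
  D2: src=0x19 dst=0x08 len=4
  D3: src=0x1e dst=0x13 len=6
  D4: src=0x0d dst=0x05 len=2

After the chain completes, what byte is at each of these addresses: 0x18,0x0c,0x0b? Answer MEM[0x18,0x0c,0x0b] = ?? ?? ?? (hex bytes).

MEM[0x18,0x0c,0x0b] = 8f a9 b5

D0: mem[0x01..0x06] <- [a9 07 eb e5 a4 07]
D1: mem[0x0b..0x0c] <- [55 a9]
D2: mem[0x08..0x0b] <- [f4 c1 b3 b5]
D3: mem[0x13..0x18] <- [c1 03 3c b9 dc 8f]
D4: mem[0x05..0x06] <- [07 ae]
query mem[0x18]=0x8f, mem[0x0c]=0xa9, mem[0x0b]=0xb5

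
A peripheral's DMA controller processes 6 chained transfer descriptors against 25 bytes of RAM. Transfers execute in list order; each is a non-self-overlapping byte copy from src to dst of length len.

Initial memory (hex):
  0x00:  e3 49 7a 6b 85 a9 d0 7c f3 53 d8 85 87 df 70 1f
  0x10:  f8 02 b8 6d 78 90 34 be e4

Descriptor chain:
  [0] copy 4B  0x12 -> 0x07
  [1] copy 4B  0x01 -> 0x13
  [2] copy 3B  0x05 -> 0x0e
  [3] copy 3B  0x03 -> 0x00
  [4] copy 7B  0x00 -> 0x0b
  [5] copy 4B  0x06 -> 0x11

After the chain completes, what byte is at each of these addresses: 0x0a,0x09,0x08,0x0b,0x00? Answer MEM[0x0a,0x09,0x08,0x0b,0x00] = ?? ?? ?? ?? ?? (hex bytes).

#0 dst[0x07+4] := {0xb8,0x6d,0x78,0x90}
#1 dst[0x13+4] := {0x49,0x7a,0x6b,0x85}
#2 dst[0x0e+3] := {0xa9,0xd0,0xb8}
#3 dst[0x00+3] := {0x6b,0x85,0xa9}
#4 dst[0x0b+7] := {0x6b,0x85,0xa9,0x6b,0x85,0xa9,0xd0}
#5 dst[0x11+4] := {0xd0,0xb8,0x6d,0x78}
query mem[0x0a]=0x90, mem[0x09]=0x78, mem[0x08]=0x6d, mem[0x0b]=0x6b, mem[0x00]=0x6b

MEM[0x0a,0x09,0x08,0x0b,0x00] = 90 78 6d 6b 6b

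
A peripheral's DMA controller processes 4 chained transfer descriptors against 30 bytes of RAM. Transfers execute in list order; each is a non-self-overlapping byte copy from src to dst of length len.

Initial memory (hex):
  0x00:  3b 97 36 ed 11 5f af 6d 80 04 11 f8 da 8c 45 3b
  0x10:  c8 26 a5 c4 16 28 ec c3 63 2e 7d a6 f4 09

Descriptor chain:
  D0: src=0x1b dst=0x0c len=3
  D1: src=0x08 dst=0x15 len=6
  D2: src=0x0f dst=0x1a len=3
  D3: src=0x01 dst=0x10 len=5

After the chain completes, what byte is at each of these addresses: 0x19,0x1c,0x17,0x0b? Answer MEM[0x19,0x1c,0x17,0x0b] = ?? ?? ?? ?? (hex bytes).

  after D0: wrote 3B at 0x0c = a6f409
  after D1: wrote 6B at 0x15 = 800411f8a6f4
  after D2: wrote 3B at 0x1a = 3bc826
  after D3: wrote 5B at 0x10 = 9736ed115f
query mem[0x19]=0xa6, mem[0x1c]=0x26, mem[0x17]=0x11, mem[0x0b]=0xf8

MEM[0x19,0x1c,0x17,0x0b] = a6 26 11 f8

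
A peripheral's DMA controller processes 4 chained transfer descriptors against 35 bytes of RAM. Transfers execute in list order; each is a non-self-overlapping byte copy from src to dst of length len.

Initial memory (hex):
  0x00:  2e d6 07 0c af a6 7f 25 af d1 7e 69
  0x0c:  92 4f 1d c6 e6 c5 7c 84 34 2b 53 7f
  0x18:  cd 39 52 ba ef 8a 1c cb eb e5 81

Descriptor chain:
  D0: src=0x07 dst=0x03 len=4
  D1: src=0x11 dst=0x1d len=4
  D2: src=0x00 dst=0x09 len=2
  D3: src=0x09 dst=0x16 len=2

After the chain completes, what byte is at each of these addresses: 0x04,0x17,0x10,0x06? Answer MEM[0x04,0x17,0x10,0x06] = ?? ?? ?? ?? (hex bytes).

MEM[0x04,0x17,0x10,0x06] = af d6 e6 7e

  after D0: wrote 4B at 0x03 = 25afd17e
  after D1: wrote 4B at 0x1d = c57c8434
  after D2: wrote 2B at 0x09 = 2ed6
  after D3: wrote 2B at 0x16 = 2ed6
query mem[0x04]=0xaf, mem[0x17]=0xd6, mem[0x10]=0xe6, mem[0x06]=0x7e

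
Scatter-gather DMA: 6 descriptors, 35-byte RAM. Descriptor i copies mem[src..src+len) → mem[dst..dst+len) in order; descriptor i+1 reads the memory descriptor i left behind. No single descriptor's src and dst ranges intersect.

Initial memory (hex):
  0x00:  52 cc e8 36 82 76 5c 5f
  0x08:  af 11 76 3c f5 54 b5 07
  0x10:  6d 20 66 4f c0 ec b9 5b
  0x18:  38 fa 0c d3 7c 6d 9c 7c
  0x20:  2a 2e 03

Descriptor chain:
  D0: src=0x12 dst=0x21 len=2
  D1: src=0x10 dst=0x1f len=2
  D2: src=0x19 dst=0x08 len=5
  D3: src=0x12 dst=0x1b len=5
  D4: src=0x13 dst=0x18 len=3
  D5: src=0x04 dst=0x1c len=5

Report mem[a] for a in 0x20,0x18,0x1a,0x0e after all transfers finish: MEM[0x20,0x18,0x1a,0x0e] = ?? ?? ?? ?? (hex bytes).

MEM[0x20,0x18,0x1a,0x0e] = fa 4f ec b5

#0 dst[0x21+2] := {0x66,0x4f}
#1 dst[0x1f+2] := {0x6d,0x20}
#2 dst[0x08+5] := {0xfa,0x0c,0xd3,0x7c,0x6d}
#3 dst[0x1b+5] := {0x66,0x4f,0xc0,0xec,0xb9}
#4 dst[0x18+3] := {0x4f,0xc0,0xec}
#5 dst[0x1c+5] := {0x82,0x76,0x5c,0x5f,0xfa}
query mem[0x20]=0xfa, mem[0x18]=0x4f, mem[0x1a]=0xec, mem[0x0e]=0xb5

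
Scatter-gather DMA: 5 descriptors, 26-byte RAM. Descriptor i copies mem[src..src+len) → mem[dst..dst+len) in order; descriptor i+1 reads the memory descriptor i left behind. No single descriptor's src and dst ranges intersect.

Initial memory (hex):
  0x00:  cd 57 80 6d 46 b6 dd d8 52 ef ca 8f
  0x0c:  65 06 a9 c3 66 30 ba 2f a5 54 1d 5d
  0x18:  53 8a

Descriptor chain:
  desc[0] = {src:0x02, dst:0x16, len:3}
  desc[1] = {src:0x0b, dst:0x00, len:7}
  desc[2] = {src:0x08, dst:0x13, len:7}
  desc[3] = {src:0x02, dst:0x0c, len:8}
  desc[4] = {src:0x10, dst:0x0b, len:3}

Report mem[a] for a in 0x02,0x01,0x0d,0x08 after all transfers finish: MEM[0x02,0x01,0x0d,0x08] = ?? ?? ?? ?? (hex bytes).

D0: mem[0x16..0x18] <- [80 6d 46]
D1: mem[0x00..0x06] <- [8f 65 06 a9 c3 66 30]
D2: mem[0x13..0x19] <- [52 ef ca 8f 65 06 a9]
D3: mem[0x0c..0x13] <- [06 a9 c3 66 30 d8 52 ef]
D4: mem[0x0b..0x0d] <- [30 d8 52]
query mem[0x02]=0x06, mem[0x01]=0x65, mem[0x0d]=0x52, mem[0x08]=0x52

MEM[0x02,0x01,0x0d,0x08] = 06 65 52 52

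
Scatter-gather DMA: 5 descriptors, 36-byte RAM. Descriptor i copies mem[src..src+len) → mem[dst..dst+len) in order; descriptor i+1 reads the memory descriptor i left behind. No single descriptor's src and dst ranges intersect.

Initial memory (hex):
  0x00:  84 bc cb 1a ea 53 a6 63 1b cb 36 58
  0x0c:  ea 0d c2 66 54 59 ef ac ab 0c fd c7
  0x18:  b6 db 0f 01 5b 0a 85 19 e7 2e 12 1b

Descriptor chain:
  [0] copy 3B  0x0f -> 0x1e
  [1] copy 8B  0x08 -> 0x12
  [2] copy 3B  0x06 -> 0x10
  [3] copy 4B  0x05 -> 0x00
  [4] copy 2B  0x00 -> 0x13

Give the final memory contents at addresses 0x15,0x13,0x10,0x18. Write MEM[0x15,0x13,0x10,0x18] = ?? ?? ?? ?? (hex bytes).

MEM[0x15,0x13,0x10,0x18] = 58 53 a6 c2

[0] 0x0f->0x1e len=3 : 66 54 59
[1] 0x08->0x12 len=8 : 1b cb 36 58 ea 0d c2 66
[2] 0x06->0x10 len=3 : a6 63 1b
[3] 0x05->0x00 len=4 : 53 a6 63 1b
[4] 0x00->0x13 len=2 : 53 a6
query mem[0x15]=0x58, mem[0x13]=0x53, mem[0x10]=0xa6, mem[0x18]=0xc2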